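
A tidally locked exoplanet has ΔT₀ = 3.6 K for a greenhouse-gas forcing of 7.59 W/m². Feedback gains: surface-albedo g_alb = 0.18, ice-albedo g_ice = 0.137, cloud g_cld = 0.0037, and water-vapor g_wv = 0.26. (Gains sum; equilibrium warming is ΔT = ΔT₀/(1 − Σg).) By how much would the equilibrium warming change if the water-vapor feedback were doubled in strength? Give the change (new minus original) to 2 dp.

14.01 K

Original: g = 0.5807, ΔT = 3.6/(1−0.5807) = 8.5857 K.
With doubled water-vapor: g' = 0.8407, ΔT' = 3.6/(1−0.8407) = 22.5989 K.
Change = 22.5989 − 8.5857 = 14.01 K.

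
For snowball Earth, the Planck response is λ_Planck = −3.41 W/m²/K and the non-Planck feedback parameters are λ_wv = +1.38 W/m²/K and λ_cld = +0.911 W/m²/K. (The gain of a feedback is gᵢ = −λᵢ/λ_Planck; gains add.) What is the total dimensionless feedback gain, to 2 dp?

0.67

Convert to gains: g_wv = 1.38/3.41 = 0.4047; g_cld = 0.911/3.41 = 0.2672.
Total gain g = 0.6719.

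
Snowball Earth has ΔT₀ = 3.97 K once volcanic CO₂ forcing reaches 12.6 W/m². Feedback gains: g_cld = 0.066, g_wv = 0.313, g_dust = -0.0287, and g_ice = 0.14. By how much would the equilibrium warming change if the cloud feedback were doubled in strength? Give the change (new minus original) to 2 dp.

Original: g = 0.4903, ΔT = 3.97/(1−0.4903) = 7.7889 K.
With doubled cloud: g' = 0.5563, ΔT' = 3.97/(1−0.5563) = 8.9475 K.
Change = 8.9475 − 7.7889 = 1.16 K.

1.16 K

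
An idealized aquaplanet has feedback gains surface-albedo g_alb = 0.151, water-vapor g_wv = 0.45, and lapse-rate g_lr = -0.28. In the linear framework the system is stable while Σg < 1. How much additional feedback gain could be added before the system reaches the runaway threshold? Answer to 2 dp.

0.68

Current total gain = 0.151 + 0.45 − 0.28 = 0.321.
Margin to runaway = 1 − 0.321 = 0.68.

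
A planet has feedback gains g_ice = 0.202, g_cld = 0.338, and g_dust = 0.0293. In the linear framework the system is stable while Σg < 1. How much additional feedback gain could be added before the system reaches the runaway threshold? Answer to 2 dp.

0.43

Current total gain = 0.202 + 0.338 + 0.0293 = 0.5693.
Margin to runaway = 1 − 0.5693 = 0.43.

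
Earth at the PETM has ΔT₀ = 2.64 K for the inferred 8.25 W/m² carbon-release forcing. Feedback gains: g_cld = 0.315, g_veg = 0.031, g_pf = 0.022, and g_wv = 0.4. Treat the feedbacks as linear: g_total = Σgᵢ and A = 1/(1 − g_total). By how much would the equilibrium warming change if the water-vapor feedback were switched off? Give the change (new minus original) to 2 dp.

Original: g = 0.768, ΔT = 2.64/(1−0.768) = 11.3793 K.
Without water-vapor: g' = 0.368, ΔT' = 2.64/(1−0.368) = 4.1772 K.
Change = 4.1772 − 11.3793 = -7.20 K.

-7.20 K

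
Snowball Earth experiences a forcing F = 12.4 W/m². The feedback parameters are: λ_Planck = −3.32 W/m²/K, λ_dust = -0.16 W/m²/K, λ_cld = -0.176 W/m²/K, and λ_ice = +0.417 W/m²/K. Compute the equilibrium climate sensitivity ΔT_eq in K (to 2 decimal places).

3.83 K

Net feedback parameter λ = (−3.32) + (-0.16) + (-0.176) + (+0.417) = -3.239 W/m²/K.
ΔT = −F/λ = −12.4/(-3.239) = 3.83 K.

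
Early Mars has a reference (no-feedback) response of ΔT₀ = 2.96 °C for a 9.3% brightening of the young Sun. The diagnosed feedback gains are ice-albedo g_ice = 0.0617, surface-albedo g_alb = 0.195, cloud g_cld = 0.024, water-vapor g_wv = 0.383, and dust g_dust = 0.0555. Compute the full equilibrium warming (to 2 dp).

Total gain g = 0.0617 + 0.195 + 0.024 + 0.383 + 0.0555 = 0.7192.
Amplification A = 1/(1 − 0.7192) = 3.561.
ΔT = 2.96 × 3.561 = 10.54 °C.

10.54 °C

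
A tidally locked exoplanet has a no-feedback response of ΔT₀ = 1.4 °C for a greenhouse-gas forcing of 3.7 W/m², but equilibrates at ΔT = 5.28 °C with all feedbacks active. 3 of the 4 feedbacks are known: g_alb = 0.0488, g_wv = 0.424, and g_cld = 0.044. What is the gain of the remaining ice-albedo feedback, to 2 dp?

0.22

Amplification A = ΔT/ΔT₀ = 5.28/1.4 = 3.771.
Total gain g = 1 − 1/A = 1 − 1/3.771 = 0.7348.
Known gains sum to 0.0488 + 0.424 + 0.044 = 0.5168.
g_ice = 0.7348 − 0.5168 = 0.22.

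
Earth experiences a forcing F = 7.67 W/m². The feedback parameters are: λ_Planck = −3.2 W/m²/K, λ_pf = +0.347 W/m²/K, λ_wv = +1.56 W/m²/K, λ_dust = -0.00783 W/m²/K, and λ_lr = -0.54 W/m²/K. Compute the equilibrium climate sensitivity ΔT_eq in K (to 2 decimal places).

4.17 K

Net feedback parameter λ = (−3.2) + (+0.347) + (+1.56) + (-0.00783) + (-0.54) = -1.84083 W/m²/K.
ΔT = −F/λ = −7.67/(-1.84083) = 4.17 K.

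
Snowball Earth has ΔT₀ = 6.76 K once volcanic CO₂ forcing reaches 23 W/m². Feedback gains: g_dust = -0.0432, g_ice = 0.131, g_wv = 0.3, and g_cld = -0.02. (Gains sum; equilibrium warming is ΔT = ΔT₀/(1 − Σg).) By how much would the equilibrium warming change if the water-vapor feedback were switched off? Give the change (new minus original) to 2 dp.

Original: g = 0.3678, ΔT = 6.76/(1−0.3678) = 10.6928 K.
Without water-vapor: g' = 0.0678, ΔT' = 6.76/(1−0.0678) = 7.2517 K.
Change = 7.2517 − 10.6928 = -3.44 K.

-3.44 K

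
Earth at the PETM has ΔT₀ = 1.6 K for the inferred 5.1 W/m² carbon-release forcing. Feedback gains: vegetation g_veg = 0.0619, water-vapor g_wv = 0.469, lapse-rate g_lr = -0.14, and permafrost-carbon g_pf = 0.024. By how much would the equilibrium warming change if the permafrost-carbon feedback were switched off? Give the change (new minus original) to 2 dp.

Original: g = 0.4149, ΔT = 1.6/(1−0.4149) = 2.7346 K.
Without permafrost-carbon: g' = 0.3909, ΔT' = 1.6/(1−0.3909) = 2.6268 K.
Change = 2.6268 − 2.7346 = -0.11 K.

-0.11 K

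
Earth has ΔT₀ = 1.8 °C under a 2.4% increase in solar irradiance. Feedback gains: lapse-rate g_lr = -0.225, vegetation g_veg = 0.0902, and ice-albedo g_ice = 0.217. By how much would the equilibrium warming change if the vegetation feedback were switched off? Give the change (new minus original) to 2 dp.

-0.18 °C

Original: g = 0.0822, ΔT = 1.8/(1−0.0822) = 1.9612 °C.
Without vegetation: g' = -0.008, ΔT' = 1.8/(1+0.008) = 1.7857 °C.
Change = 1.7857 − 1.9612 = -0.18 °C.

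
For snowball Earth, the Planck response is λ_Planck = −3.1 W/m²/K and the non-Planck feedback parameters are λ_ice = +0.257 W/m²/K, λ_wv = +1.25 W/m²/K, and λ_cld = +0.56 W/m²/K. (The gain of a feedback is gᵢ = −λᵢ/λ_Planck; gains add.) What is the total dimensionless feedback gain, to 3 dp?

0.667

Convert to gains: g_ice = 0.257/3.1 = 0.0829; g_wv = 1.25/3.1 = 0.4032; g_cld = 0.56/3.1 = 0.1806.
Total gain g = 0.6667.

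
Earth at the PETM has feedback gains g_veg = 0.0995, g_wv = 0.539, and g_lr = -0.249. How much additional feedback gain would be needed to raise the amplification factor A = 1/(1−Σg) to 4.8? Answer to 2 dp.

Current total gain = 0.3895.
Target gain for A = 4.8: g* = 1 − 1/4.8 = 0.7917.
Additional gain needed = 0.7917 − 0.3895 = 0.40.

0.40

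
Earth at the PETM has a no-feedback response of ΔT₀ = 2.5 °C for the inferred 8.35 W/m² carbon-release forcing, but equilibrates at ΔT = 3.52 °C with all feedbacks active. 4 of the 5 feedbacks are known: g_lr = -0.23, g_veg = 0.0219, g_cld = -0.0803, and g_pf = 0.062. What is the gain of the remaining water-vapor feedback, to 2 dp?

Amplification A = ΔT/ΔT₀ = 3.52/2.5 = 1.408.
Total gain g = 1 − 1/A = 1 − 1/1.408 = 0.2898.
Known gains sum to -0.23 + 0.0219 − 0.0803 + 0.062 = -0.2264.
g_wv = 0.2898 + 0.2264 = 0.52.

0.52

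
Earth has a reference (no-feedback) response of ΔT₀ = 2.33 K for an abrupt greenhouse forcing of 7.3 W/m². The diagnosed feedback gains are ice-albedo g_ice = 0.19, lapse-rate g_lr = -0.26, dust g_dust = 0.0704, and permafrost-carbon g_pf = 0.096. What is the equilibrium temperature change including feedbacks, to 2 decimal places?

Total gain g = 0.19 − 0.26 + 0.0704 + 0.096 = 0.0964.
Amplification A = 1/(1 − 0.0964) = 1.107.
ΔT = 2.33 × 1.107 = 2.58 K.

2.58 K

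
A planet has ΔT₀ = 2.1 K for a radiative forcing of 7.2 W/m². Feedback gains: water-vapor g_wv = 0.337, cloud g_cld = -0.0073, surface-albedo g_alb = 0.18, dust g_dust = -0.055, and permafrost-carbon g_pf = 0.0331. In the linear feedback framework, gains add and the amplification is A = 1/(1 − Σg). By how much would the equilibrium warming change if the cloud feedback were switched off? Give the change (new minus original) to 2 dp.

0.06 K

Original: g = 0.4878, ΔT = 2.1/(1−0.4878) = 4.1000 K.
Without cloud: g' = 0.4951, ΔT' = 2.1/(1−0.4951) = 4.1592 K.
Change = 4.1592 − 4.1000 = 0.06 K.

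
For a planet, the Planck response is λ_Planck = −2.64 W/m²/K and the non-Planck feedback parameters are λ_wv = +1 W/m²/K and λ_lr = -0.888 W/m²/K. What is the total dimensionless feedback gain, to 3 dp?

Convert to gains: g_wv = 1/2.64 = 0.3788; g_lr = -0.888/2.64 = -0.3364.
Total gain g = 0.0424.

0.042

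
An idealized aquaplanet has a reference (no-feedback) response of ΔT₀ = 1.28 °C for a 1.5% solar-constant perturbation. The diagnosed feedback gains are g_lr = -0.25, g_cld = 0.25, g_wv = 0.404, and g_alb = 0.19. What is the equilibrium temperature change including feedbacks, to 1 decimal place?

3.2 °C

Total gain g = -0.25 + 0.25 + 0.404 + 0.19 = 0.594.
Amplification A = 1/(1 − 0.594) = 2.463.
ΔT = 1.28 × 2.463 = 3.2 °C.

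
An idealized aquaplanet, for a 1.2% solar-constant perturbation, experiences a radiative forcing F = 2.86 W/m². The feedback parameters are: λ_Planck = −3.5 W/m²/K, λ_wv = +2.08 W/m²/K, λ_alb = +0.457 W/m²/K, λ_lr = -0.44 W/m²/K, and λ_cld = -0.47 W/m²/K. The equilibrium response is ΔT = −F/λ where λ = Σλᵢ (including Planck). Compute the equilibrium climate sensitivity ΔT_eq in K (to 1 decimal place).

1.5 K

Net feedback parameter λ = (−3.5) + (+2.08) + (+0.457) + (-0.44) + (-0.47) = -1.873 W/m²/K.
ΔT = −F/λ = −2.86/(-1.873) = 1.5 K.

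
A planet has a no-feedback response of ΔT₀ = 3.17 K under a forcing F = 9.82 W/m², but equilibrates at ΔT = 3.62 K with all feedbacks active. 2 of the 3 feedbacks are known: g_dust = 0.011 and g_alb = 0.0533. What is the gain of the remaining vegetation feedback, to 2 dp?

0.06

Amplification A = ΔT/ΔT₀ = 3.62/3.17 = 1.142.
Total gain g = 1 − 1/A = 1 − 1/1.142 = 0.1243.
Known gains sum to 0.011 + 0.0533 = 0.0643.
g_veg = 0.1243 − 0.0643 = 0.06.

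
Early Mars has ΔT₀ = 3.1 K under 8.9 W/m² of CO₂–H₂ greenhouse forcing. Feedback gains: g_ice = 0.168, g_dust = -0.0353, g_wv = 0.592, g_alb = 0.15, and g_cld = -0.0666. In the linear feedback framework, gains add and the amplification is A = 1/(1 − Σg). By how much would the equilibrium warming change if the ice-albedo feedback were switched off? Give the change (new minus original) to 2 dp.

Original: g = 0.8081, ΔT = 3.1/(1−0.8081) = 16.1542 K.
Without ice-albedo: g' = 0.6401, ΔT' = 3.1/(1−0.6401) = 8.6135 K.
Change = 8.6135 − 16.1542 = -7.54 K.

-7.54 K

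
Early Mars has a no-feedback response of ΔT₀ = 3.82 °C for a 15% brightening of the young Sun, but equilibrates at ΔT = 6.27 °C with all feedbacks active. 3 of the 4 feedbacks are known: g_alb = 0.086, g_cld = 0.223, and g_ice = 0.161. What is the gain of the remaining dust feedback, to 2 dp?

-0.08

Amplification A = ΔT/ΔT₀ = 6.27/3.82 = 1.641.
Total gain g = 1 − 1/A = 1 − 1/1.641 = 0.3906.
Known gains sum to 0.086 + 0.223 + 0.161 = 0.47.
g_dust = 0.3906 − 0.47 = -0.08.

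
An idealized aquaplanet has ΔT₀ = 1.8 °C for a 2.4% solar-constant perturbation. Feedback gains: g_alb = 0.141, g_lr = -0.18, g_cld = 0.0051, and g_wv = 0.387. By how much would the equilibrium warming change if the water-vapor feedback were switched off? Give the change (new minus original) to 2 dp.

Original: g = 0.3531, ΔT = 1.8/(1−0.3531) = 2.7825 °C.
Without water-vapor: g' = -0.0339, ΔT' = 1.8/(1+0.0339) = 1.7410 °C.
Change = 1.7410 − 2.7825 = -1.04 °C.

-1.04 °C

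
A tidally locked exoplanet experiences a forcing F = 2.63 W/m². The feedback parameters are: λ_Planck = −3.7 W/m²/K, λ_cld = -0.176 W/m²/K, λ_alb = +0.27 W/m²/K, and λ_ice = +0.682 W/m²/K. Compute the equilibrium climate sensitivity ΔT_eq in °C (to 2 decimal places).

Net feedback parameter λ = (−3.7) + (-0.176) + (+0.27) + (+0.682) = -2.924 W/m²/K.
ΔT = −F/λ = −2.63/(-2.924) = 0.90 °C.

0.90 °C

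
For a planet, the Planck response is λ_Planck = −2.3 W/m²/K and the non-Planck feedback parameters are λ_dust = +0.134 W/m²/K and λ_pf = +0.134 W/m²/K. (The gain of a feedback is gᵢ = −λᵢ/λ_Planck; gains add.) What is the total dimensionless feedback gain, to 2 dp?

0.12

Convert to gains: g_dust = 0.134/2.3 = 0.05826; g_pf = 0.134/2.3 = 0.05826.
Total gain g = 0.11652.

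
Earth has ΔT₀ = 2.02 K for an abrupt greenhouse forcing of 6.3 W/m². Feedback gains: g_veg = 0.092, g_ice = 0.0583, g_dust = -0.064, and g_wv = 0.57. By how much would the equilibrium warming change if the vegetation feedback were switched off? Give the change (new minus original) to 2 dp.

Original: g = 0.6563, ΔT = 2.02/(1−0.6563) = 5.8772 K.
Without vegetation: g' = 0.5643, ΔT' = 2.02/(1−0.5643) = 4.6362 K.
Change = 4.6362 − 5.8772 = -1.24 K.

-1.24 K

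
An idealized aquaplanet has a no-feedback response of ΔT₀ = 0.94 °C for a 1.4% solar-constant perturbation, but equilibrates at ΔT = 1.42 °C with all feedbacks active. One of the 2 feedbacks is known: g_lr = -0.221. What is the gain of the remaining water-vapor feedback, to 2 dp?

Amplification A = ΔT/ΔT₀ = 1.42/0.94 = 1.511.
Total gain g = 1 − 1/A = 1 − 1/1.511 = 0.3382.
The known gain is -0.221.
g_wv = 0.3382 + 0.221 = 0.56.

0.56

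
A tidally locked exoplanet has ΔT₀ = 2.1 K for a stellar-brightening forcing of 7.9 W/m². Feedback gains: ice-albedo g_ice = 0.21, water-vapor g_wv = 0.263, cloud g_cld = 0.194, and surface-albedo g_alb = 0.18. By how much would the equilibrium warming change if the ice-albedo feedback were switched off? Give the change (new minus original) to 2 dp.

Original: g = 0.847, ΔT = 2.1/(1−0.847) = 13.7255 K.
Without ice-albedo: g' = 0.637, ΔT' = 2.1/(1−0.637) = 5.7851 K.
Change = 5.7851 − 13.7255 = -7.94 K.

-7.94 K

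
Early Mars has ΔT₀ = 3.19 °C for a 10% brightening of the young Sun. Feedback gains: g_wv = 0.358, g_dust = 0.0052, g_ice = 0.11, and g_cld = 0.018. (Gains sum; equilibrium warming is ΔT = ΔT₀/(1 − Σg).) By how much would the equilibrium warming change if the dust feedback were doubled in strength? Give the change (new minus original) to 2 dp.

Original: g = 0.4912, ΔT = 3.19/(1−0.4912) = 6.2697 °C.
With doubled dust: g' = 0.4964, ΔT' = 3.19/(1−0.4964) = 6.3344 °C.
Change = 6.3344 − 6.2697 = 0.06 °C.

0.06 °C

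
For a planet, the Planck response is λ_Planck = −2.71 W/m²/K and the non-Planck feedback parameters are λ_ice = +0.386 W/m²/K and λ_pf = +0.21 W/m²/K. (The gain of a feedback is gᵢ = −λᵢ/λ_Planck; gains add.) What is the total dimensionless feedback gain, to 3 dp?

Convert to gains: g_ice = 0.386/2.71 = 0.1424; g_pf = 0.21/2.71 = 0.07749.
Total gain g = 0.21989.

0.220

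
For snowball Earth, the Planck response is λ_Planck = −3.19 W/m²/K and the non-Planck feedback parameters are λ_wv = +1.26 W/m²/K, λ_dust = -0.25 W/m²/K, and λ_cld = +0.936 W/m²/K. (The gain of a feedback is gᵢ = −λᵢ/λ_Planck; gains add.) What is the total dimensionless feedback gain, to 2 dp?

0.61

Convert to gains: g_wv = 1.26/3.19 = 0.395; g_dust = -0.25/3.19 = -0.07837; g_cld = 0.936/3.19 = 0.2934.
Total gain g = 0.61003.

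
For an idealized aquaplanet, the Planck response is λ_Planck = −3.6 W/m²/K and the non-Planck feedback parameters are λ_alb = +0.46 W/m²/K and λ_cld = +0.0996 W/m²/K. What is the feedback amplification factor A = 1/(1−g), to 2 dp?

1.18

Convert to gains: g_alb = 0.46/3.6 = 0.1278; g_cld = 0.0996/3.6 = 0.02767.
Total gain g = 0.15547.
A = 1/(1 − 0.15547) = 1.18.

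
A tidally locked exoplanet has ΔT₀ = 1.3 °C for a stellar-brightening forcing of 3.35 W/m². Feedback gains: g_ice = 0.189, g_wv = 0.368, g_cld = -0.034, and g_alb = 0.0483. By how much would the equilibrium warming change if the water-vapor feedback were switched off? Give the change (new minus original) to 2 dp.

Original: g = 0.5713, ΔT = 1.3/(1−0.5713) = 3.0324 °C.
Without water-vapor: g' = 0.2033, ΔT' = 1.3/(1−0.2033) = 1.6317 °C.
Change = 1.6317 − 3.0324 = -1.40 °C.

-1.40 °C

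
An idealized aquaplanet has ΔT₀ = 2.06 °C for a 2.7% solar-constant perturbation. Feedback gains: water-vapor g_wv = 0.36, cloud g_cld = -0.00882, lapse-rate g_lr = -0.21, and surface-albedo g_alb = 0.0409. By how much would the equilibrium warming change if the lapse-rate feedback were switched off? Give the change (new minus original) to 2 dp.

0.87 °C

Original: g = 0.18208, ΔT = 2.06/(1−0.18208) = 2.5186 °C.
Without lapse-rate: g' = 0.39208, ΔT' = 2.06/(1−0.39208) = 3.3886 °C.
Change = 3.3886 − 2.5186 = 0.87 °C.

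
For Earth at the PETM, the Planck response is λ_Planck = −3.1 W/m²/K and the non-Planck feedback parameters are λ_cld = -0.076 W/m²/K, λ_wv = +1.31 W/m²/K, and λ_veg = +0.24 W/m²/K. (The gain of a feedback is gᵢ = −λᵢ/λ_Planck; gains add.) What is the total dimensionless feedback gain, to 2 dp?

Convert to gains: g_cld = -0.076/3.1 = -0.02452; g_wv = 1.31/3.1 = 0.4226; g_veg = 0.24/3.1 = 0.07742.
Total gain g = 0.4755.

0.48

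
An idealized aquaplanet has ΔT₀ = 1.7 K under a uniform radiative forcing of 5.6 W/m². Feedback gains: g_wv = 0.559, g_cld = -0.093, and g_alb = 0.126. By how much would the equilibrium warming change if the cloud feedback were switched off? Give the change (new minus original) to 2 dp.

Original: g = 0.592, ΔT = 1.7/(1−0.592) = 4.1667 K.
Without cloud: g' = 0.685, ΔT' = 1.7/(1−0.685) = 5.3968 K.
Change = 5.3968 − 4.1667 = 1.23 K.

1.23 K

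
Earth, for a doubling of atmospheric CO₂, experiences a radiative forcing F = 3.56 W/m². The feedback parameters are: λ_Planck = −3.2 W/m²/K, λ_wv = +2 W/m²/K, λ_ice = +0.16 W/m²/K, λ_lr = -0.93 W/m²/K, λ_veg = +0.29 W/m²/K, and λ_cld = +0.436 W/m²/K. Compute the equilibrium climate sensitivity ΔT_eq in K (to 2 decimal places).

Net feedback parameter λ = (−3.2) + (+2) + (+0.16) + (-0.93) + (+0.29) + (+0.436) = -1.244 W/m²/K.
ΔT = −F/λ = −3.56/(-1.244) = 2.86 K.

2.86 K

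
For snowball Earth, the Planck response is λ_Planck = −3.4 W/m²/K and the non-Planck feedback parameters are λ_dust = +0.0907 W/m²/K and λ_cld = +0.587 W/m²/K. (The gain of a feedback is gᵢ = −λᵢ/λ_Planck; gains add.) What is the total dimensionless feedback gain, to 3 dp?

0.199

Convert to gains: g_dust = 0.0907/3.4 = 0.02668; g_cld = 0.587/3.4 = 0.1726.
Total gain g = 0.19928.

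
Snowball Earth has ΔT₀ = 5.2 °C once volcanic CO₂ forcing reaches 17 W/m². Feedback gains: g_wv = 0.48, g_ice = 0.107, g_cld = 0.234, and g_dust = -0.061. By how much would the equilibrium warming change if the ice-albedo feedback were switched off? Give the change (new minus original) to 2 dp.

-6.68 °C

Original: g = 0.76, ΔT = 5.2/(1−0.76) = 21.6667 °C.
Without ice-albedo: g' = 0.653, ΔT' = 5.2/(1−0.653) = 14.9856 °C.
Change = 14.9856 − 21.6667 = -6.68 °C.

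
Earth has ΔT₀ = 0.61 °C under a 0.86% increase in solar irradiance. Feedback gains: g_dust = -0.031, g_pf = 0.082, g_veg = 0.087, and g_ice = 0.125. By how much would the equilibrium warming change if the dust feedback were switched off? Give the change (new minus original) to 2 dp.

Original: g = 0.263, ΔT = 0.61/(1−0.263) = 0.8277 °C.
Without dust: g' = 0.294, ΔT' = 0.61/(1−0.294) = 0.8640 °C.
Change = 0.8640 − 0.8277 = 0.04 °C.

0.04 °C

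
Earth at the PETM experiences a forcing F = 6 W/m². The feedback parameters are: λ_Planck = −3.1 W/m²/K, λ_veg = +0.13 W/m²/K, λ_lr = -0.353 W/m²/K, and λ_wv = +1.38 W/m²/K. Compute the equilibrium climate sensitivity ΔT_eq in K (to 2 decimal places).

3.09 K

Net feedback parameter λ = (−3.1) + (+0.13) + (-0.353) + (+1.38) = -1.943 W/m²/K.
ΔT = −F/λ = −6/(-1.943) = 3.09 K.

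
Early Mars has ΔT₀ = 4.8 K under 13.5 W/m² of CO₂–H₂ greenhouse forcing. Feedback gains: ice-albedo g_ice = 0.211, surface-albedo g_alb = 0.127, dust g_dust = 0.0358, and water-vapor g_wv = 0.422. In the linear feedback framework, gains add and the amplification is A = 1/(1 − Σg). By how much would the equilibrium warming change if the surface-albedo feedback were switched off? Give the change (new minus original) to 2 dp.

-9.01 K

Original: g = 0.7958, ΔT = 4.8/(1−0.7958) = 23.5064 K.
Without surface-albedo: g' = 0.6688, ΔT' = 4.8/(1−0.6688) = 14.4928 K.
Change = 14.4928 − 23.5064 = -9.01 K.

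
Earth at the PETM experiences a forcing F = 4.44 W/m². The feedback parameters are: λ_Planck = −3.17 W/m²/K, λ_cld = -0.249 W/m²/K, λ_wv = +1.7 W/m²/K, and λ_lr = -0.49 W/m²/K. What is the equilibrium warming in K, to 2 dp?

Net feedback parameter λ = (−3.17) + (-0.249) + (+1.7) + (-0.49) = -2.209 W/m²/K.
ΔT = −F/λ = −4.44/(-2.209) = 2.01 K.

2.01 K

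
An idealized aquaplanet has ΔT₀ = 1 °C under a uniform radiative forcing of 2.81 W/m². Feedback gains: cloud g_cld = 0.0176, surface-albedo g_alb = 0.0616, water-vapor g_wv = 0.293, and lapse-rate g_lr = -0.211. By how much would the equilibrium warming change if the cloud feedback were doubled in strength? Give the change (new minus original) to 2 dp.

0.03 °C

Original: g = 0.1612, ΔT = 1/(1−0.1612) = 1.1922 °C.
With doubled cloud: g' = 0.1788, ΔT' = 1/(1−0.1788) = 1.2177 °C.
Change = 1.2177 − 1.1922 = 0.03 °C.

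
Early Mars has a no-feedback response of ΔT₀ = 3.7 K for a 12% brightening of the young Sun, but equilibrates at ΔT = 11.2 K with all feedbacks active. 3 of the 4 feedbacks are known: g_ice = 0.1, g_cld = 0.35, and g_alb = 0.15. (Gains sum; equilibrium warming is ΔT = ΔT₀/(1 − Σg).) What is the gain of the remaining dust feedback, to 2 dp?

0.07

Amplification A = ΔT/ΔT₀ = 11.2/3.7 = 3.027.
Total gain g = 1 − 1/A = 1 − 1/3.027 = 0.6696.
Known gains sum to 0.1 + 0.35 + 0.15 = 0.6.
g_dust = 0.6696 − 0.6 = 0.07.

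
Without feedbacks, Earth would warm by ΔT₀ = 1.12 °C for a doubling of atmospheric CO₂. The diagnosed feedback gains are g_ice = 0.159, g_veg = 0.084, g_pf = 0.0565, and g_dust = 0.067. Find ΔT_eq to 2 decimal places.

1.77 °C

Total gain g = 0.159 + 0.084 + 0.0565 + 0.067 = 0.3665.
Amplification A = 1/(1 − 0.3665) = 1.579.
ΔT = 1.12 × 1.579 = 1.77 °C.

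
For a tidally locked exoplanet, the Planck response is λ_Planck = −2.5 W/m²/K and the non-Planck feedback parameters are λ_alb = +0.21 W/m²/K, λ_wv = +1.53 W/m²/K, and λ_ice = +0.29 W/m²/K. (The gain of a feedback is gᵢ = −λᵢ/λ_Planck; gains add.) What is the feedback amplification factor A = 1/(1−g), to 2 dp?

Convert to gains: g_alb = 0.21/2.5 = 0.084; g_wv = 1.53/2.5 = 0.612; g_ice = 0.29/2.5 = 0.116.
Total gain g = 0.812.
A = 1/(1 − 0.812) = 5.32.

5.32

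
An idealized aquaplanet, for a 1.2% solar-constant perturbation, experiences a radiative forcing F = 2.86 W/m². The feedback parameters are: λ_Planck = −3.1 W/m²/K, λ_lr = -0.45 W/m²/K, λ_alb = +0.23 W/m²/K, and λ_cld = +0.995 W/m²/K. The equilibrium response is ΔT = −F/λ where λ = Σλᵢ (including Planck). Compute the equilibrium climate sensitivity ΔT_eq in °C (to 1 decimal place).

1.2 °C

Net feedback parameter λ = (−3.1) + (-0.45) + (+0.23) + (+0.995) = -2.325 W/m²/K.
ΔT = −F/λ = −2.86/(-2.325) = 1.2 °C.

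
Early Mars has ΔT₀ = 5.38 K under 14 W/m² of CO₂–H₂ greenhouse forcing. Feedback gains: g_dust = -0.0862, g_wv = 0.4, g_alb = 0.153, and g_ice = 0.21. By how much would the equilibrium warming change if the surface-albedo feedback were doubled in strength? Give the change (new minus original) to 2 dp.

Original: g = 0.6768, ΔT = 5.38/(1−0.6768) = 16.6460 K.
With doubled surface-albedo: g' = 0.8298, ΔT' = 5.38/(1−0.8298) = 31.6099 K.
Change = 31.6099 − 16.6460 = 14.96 K.

14.96 K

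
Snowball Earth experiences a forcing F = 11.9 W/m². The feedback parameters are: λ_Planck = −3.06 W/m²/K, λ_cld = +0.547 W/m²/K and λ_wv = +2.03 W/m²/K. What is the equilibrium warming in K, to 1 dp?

24.6 K

Net feedback parameter λ = (−3.06) + (+0.547) + (+2.03) = -0.483 W/m²/K.
ΔT = −F/λ = −11.9/(-0.483) = 24.6 K.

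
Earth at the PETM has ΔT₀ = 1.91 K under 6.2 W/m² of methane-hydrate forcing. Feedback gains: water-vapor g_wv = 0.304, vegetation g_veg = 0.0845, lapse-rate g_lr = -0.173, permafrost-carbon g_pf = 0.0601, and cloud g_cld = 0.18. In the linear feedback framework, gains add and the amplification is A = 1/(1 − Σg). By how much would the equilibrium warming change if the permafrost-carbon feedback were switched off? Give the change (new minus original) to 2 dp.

Original: g = 0.4556, ΔT = 1.91/(1−0.4556) = 3.5084 K.
Without permafrost-carbon: g' = 0.3955, ΔT' = 1.91/(1−0.3955) = 3.1596 K.
Change = 3.1596 − 3.5084 = -0.35 K.

-0.35 K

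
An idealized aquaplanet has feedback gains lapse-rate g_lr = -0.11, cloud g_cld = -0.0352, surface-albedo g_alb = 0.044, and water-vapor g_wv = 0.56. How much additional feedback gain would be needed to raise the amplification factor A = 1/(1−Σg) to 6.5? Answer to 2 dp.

0.39

Current total gain = 0.4588.
Target gain for A = 6.5: g* = 1 − 1/6.5 = 0.8462.
Additional gain needed = 0.8462 − 0.4588 = 0.39.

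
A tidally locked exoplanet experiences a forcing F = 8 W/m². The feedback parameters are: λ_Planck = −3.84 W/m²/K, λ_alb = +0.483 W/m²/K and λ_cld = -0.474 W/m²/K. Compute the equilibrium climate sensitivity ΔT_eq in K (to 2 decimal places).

2.09 K

Net feedback parameter λ = (−3.84) + (+0.483) + (-0.474) = -3.831 W/m²/K.
ΔT = −F/λ = −8/(-3.831) = 2.09 K.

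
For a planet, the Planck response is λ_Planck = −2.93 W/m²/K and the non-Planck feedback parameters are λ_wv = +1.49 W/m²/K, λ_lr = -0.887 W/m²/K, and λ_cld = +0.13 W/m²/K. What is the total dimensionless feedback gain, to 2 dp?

0.25

Convert to gains: g_wv = 1.49/2.93 = 0.5085; g_lr = -0.887/2.93 = -0.3027; g_cld = 0.13/2.93 = 0.04437.
Total gain g = 0.25017.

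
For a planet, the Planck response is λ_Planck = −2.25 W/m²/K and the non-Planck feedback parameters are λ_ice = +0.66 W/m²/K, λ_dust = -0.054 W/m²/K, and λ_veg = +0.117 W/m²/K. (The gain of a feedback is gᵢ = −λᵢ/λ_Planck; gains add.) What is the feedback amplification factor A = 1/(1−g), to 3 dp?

Convert to gains: g_ice = 0.66/2.25 = 0.2933; g_dust = -0.054/2.25 = -0.024; g_veg = 0.117/2.25 = 0.052.
Total gain g = 0.3213.
A = 1/(1 − 0.3213) = 1.473.

1.473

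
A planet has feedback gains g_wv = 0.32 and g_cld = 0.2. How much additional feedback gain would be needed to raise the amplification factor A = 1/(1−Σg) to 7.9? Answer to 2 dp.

0.35

Current total gain = 0.52.
Target gain for A = 7.9: g* = 1 − 1/7.9 = 0.8734.
Additional gain needed = 0.8734 − 0.52 = 0.35.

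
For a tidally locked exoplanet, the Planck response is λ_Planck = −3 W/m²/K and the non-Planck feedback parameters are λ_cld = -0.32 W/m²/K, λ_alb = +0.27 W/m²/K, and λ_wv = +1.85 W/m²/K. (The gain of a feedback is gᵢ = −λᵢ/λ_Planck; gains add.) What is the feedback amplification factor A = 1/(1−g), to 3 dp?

2.500

Convert to gains: g_cld = -0.32/3 = -0.1067; g_alb = 0.27/3 = 0.09; g_wv = 1.85/3 = 0.6167.
Total gain g = 0.6.
A = 1/(1 − 0.6) = 2.500.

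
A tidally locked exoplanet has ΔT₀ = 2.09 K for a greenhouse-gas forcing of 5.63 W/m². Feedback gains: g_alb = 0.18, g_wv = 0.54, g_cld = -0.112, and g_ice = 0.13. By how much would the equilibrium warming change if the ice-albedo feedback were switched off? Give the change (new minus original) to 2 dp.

-2.65 K

Original: g = 0.738, ΔT = 2.09/(1−0.738) = 7.9771 K.
Without ice-albedo: g' = 0.608, ΔT' = 2.09/(1−0.608) = 5.3316 K.
Change = 5.3316 − 7.9771 = -2.65 K.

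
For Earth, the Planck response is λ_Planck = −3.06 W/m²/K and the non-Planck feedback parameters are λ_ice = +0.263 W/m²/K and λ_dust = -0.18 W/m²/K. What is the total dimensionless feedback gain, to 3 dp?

0.027

Convert to gains: g_ice = 0.263/3.06 = 0.08595; g_dust = -0.18/3.06 = -0.05882.
Total gain g = 0.02713.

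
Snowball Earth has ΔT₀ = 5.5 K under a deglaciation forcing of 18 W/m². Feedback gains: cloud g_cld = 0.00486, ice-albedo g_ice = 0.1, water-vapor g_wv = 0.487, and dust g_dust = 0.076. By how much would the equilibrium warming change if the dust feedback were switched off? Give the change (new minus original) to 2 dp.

-3.08 K

Original: g = 0.66786, ΔT = 5.5/(1−0.66786) = 16.5593 K.
Without dust: g' = 0.59186, ΔT' = 5.5/(1−0.59186) = 13.4758 K.
Change = 13.4758 − 16.5593 = -3.08 K.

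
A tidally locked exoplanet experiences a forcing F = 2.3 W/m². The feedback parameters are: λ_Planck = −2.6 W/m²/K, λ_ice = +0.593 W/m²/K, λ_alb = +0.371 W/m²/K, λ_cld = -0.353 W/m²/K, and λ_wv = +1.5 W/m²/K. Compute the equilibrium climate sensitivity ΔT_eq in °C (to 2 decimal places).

Net feedback parameter λ = (−2.6) + (+0.593) + (+0.371) + (-0.353) + (+1.5) = -0.489 W/m²/K.
ΔT = −F/λ = −2.3/(-0.489) = 4.70 °C.

4.70 °C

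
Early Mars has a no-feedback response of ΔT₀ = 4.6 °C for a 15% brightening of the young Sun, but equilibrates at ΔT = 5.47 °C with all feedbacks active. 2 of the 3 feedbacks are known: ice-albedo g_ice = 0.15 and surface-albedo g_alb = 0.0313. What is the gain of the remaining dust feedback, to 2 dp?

-0.02

Amplification A = ΔT/ΔT₀ = 5.47/4.6 = 1.189.
Total gain g = 1 − 1/A = 1 − 1/1.189 = 0.159.
Known gains sum to 0.15 + 0.0313 = 0.1813.
g_dust = 0.159 − 0.1813 = -0.02.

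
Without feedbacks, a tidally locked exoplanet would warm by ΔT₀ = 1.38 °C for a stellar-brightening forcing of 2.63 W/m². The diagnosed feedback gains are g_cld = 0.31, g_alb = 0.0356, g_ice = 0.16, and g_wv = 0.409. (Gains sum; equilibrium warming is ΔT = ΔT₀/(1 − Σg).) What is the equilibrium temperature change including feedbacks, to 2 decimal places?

Total gain g = 0.31 + 0.0356 + 0.16 + 0.409 = 0.9146.
Amplification A = 1/(1 − 0.9146) = 11.71.
ΔT = 1.38 × 11.71 = 16.16 °C.

16.16 °C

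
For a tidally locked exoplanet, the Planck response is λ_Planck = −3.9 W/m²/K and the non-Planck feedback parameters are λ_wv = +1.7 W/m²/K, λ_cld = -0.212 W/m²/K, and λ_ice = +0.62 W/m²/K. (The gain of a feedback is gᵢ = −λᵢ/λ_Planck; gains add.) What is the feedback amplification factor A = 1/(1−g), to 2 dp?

Convert to gains: g_wv = 1.7/3.9 = 0.4359; g_cld = -0.212/3.9 = -0.05436; g_ice = 0.62/3.9 = 0.159.
Total gain g = 0.54054.
A = 1/(1 − 0.54054) = 2.18.

2.18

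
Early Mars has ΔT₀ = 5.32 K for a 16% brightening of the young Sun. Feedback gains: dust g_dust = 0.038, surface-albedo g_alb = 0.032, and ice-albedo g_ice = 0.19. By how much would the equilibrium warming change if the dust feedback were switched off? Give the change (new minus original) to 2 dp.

Original: g = 0.26, ΔT = 5.32/(1−0.26) = 7.1892 K.
Without dust: g' = 0.222, ΔT' = 5.32/(1−0.222) = 6.8380 K.
Change = 6.8380 − 7.1892 = -0.35 K.

-0.35 K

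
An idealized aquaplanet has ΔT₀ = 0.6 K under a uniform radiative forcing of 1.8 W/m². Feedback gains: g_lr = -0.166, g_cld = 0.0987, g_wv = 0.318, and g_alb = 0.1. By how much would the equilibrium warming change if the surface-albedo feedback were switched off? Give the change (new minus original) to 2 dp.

Original: g = 0.3507, ΔT = 0.6/(1−0.3507) = 0.9241 K.
Without surface-albedo: g' = 0.2507, ΔT' = 0.6/(1−0.2507) = 0.8007 K.
Change = 0.8007 − 0.9241 = -0.12 K.

-0.12 K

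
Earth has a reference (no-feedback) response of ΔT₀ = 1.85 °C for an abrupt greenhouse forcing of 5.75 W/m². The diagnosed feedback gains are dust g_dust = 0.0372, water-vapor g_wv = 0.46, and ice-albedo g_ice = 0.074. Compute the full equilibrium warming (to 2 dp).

4.31 °C

Total gain g = 0.0372 + 0.46 + 0.074 = 0.5712.
Amplification A = 1/(1 − 0.5712) = 2.332.
ΔT = 1.85 × 2.332 = 4.31 °C.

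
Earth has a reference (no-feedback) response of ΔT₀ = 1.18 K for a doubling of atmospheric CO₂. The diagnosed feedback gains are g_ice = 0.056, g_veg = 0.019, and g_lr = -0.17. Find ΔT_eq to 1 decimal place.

1.1 K

Total gain g = 0.056 + 0.019 − 0.17 = -0.095.
Amplification A = 1/(1 + 0.095) = 0.9132.
ΔT = 1.18 × 0.9132 = 1.1 K.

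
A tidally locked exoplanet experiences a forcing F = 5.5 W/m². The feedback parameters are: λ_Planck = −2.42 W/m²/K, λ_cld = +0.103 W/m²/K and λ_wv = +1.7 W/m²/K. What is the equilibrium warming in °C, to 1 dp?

8.9 °C

Net feedback parameter λ = (−2.42) + (+0.103) + (+1.7) = -0.617 W/m²/K.
ΔT = −F/λ = −5.5/(-0.617) = 8.9 °C.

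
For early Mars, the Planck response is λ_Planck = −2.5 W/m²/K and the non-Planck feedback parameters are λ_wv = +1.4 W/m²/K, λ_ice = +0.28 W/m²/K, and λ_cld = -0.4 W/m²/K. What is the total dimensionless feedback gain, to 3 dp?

Convert to gains: g_wv = 1.4/2.5 = 0.56; g_ice = 0.28/2.5 = 0.112; g_cld = -0.4/2.5 = -0.16.
Total gain g = 0.512.

0.512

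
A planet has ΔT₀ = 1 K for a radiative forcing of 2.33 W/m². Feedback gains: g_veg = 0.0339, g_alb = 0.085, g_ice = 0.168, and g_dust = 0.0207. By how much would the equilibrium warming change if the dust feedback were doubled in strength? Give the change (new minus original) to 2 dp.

Original: g = 0.3076, ΔT = 1/(1−0.3076) = 1.4443 K.
With doubled dust: g' = 0.3283, ΔT' = 1/(1−0.3283) = 1.4888 K.
Change = 1.4888 − 1.4443 = 0.04 K.

0.04 K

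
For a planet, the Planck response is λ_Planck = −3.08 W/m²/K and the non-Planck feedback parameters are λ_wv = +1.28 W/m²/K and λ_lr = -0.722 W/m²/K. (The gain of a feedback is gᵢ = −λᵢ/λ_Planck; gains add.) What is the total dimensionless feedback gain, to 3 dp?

Convert to gains: g_wv = 1.28/3.08 = 0.4156; g_lr = -0.722/3.08 = -0.2344.
Total gain g = 0.1812.

0.181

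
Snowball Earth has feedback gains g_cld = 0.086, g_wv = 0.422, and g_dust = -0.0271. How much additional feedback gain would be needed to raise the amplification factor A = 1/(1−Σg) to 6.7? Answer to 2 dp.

Current total gain = 0.4809.
Target gain for A = 6.7: g* = 1 − 1/6.7 = 0.8507.
Additional gain needed = 0.8507 − 0.4809 = 0.37.

0.37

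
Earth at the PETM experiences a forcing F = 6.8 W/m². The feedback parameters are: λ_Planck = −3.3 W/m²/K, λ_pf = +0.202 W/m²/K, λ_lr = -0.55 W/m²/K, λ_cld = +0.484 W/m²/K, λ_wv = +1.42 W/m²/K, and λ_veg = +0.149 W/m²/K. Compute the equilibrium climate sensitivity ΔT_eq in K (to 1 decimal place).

Net feedback parameter λ = (−3.3) + (+0.202) + (-0.55) + (+0.484) + (+1.42) + (+0.149) = -1.595 W/m²/K.
ΔT = −F/λ = −6.8/(-1.595) = 4.3 K.

4.3 K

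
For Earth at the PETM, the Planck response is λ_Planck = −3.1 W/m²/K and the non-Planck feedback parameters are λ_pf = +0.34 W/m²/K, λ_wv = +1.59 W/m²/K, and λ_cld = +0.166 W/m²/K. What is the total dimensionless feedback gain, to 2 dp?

Convert to gains: g_pf = 0.34/3.1 = 0.1097; g_wv = 1.59/3.1 = 0.5129; g_cld = 0.166/3.1 = 0.05355.
Total gain g = 0.67615.

0.68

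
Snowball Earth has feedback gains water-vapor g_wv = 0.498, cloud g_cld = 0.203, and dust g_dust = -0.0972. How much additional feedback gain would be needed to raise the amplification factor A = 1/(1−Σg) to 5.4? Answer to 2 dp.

Current total gain = 0.6038.
Target gain for A = 5.4: g* = 1 − 1/5.4 = 0.8148.
Additional gain needed = 0.8148 − 0.6038 = 0.21.

0.21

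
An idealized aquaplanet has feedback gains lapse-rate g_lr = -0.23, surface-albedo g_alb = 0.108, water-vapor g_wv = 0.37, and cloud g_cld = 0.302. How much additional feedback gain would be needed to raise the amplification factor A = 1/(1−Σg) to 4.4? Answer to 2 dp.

0.22

Current total gain = 0.55.
Target gain for A = 4.4: g* = 1 − 1/4.4 = 0.7727.
Additional gain needed = 0.7727 − 0.55 = 0.22.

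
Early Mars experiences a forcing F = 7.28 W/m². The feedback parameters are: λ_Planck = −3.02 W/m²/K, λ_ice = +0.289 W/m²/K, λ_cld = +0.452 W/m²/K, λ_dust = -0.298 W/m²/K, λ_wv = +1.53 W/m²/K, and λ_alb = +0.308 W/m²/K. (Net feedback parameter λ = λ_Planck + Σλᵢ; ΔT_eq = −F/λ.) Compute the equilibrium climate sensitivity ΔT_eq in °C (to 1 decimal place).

Net feedback parameter λ = (−3.02) + (+0.289) + (+0.452) + (-0.298) + (+1.53) + (+0.308) = -0.739 W/m²/K.
ΔT = −F/λ = −7.28/(-0.739) = 9.9 °C.

9.9 °C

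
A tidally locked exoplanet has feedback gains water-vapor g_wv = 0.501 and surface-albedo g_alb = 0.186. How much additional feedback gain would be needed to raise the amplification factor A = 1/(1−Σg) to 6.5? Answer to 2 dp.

Current total gain = 0.687.
Target gain for A = 6.5: g* = 1 − 1/6.5 = 0.8462.
Additional gain needed = 0.8462 − 0.687 = 0.16.

0.16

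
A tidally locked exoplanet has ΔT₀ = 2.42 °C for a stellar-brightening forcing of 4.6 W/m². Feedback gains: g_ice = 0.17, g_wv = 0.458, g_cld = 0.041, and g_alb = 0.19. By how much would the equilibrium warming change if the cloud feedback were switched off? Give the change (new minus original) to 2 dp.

Original: g = 0.859, ΔT = 2.42/(1−0.859) = 17.1631 °C.
Without cloud: g' = 0.818, ΔT' = 2.42/(1−0.818) = 13.2967 °C.
Change = 13.2967 − 17.1631 = -3.87 °C.

-3.87 °C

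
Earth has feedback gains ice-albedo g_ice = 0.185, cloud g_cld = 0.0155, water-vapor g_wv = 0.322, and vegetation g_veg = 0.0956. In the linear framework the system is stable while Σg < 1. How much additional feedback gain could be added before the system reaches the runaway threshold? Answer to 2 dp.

Current total gain = 0.185 + 0.0155 + 0.322 + 0.0956 = 0.6181.
Margin to runaway = 1 − 0.6181 = 0.38.

0.38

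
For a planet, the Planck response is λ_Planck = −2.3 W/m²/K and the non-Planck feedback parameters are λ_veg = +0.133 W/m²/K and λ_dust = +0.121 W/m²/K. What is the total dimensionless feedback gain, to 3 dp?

Convert to gains: g_veg = 0.133/2.3 = 0.05783; g_dust = 0.121/2.3 = 0.05261.
Total gain g = 0.11044.

0.110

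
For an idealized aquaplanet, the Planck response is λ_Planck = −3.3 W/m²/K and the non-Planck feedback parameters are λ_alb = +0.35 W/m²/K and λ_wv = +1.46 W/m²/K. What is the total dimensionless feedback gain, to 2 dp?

Convert to gains: g_alb = 0.35/3.3 = 0.1061; g_wv = 1.46/3.3 = 0.4424.
Total gain g = 0.5485.

0.55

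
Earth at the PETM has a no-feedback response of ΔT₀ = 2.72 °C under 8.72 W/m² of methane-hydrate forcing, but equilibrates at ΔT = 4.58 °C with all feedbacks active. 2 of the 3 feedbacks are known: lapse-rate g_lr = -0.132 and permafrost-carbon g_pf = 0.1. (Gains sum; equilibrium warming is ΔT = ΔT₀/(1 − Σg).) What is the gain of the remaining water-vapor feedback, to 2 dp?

0.44

Amplification A = ΔT/ΔT₀ = 4.58/2.72 = 1.684.
Total gain g = 1 − 1/A = 1 − 1/1.684 = 0.4062.
Known gains sum to -0.132 + 0.1 = -0.032.
g_wv = 0.4062 + 0.032 = 0.44.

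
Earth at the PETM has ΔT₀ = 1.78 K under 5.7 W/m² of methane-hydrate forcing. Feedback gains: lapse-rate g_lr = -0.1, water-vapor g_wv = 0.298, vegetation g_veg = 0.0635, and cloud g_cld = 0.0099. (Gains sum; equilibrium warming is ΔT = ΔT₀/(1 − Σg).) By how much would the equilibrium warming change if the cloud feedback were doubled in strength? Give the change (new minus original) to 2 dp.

Original: g = 0.2714, ΔT = 1.78/(1−0.2714) = 2.4430 K.
With doubled cloud: g' = 0.2813, ΔT' = 1.78/(1−0.2813) = 2.4767 K.
Change = 2.4767 − 2.4430 = 0.03 K.

0.03 K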